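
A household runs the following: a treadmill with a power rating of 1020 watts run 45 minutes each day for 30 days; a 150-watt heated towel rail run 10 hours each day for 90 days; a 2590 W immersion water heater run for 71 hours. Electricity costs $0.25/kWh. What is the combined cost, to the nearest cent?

treadmill: Runtime = 45 min × 30 = 1350 min = 22.5 h
treadmill: 1.02 kW × 22.5 h = 22.95 kWh
heated towel rail: Runtime = 10 h/day × 90 days = 900 h
heated towel rail: 0.15 kW × 900 h = 135 kWh
immersion water heater: 2.59 kW × 71 h = 183.89 kWh
Total energy = 341.84 kWh
Cost = 341.84 × $0.25 = $85.46

$85.46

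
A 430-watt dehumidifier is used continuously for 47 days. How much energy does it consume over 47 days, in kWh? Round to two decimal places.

485.04 kWh

Runtime = 24 h × 47 = 1128 h
Energy = 0.43 kW × 1128 h = 485.04 kWh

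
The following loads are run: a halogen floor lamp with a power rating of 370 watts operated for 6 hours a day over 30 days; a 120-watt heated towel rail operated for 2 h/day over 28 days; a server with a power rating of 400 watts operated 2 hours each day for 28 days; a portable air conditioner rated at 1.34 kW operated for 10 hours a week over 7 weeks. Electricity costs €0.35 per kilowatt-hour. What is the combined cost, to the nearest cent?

halogen floor lamp: Runtime = 6 h/day × 30 days = 180 h
halogen floor lamp: 0.37 kW × 180 h = 66.6 kWh
heated towel rail: Runtime = 2 h/day × 28 days = 56 h
heated towel rail: 0.12 kW × 56 h = 6.72 kWh
server: Runtime = 2 h/day × 28 days = 56 h
server: 0.4 kW × 56 h = 22.4 kWh
portable air conditioner: Runtime = 10 h/week × 7 weeks = 70 h
portable air conditioner: 1.34 kW × 70 h = 93.8 kWh
Total energy = 189.52 kWh
Cost = 189.52 × €0.35 = €66.33

€66.33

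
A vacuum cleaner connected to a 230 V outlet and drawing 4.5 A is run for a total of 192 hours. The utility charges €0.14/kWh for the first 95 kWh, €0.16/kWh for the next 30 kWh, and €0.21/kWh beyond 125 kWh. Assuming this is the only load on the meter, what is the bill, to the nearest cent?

Power = 4.5 A × 230 V = 1035 W = 1.035 kW
Energy = 1.035 kW × 192 h = 198.72 kWh
Tier 1 (0–95 kWh): 95 × €0.14 = €13.3
Tier 2 (95–125 kWh): 30 × €0.16 = €4.8
Above 125 kWh: 73.72 × €0.21 = €15.4812
Bill = €33.58

€33.58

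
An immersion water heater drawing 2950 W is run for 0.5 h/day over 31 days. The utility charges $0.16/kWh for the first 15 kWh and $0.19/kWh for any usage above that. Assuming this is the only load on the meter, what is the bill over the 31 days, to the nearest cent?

Runtime = 0.5 h/day × 31 days = 15.5 h
Energy = 2.95 kW × 15.5 h = 45.725 kWh
Tier 1 (0–15 kWh): 15 × $0.16 = $2.4
Above 15 kWh: 30.725 × $0.19 = $5.83775
Bill = $8.24

$8.24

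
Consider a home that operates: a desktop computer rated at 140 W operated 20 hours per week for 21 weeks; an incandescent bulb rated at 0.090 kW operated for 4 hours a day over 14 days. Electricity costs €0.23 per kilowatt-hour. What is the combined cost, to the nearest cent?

desktop computer: Runtime = 20 h/week × 21 weeks = 420 h
desktop computer: 0.14 kW × 420 h = 58.8 kWh
incandescent bulb: Runtime = 4 h/day × 14 days = 56 h
incandescent bulb: 0.09 kW × 56 h = 5.04 kWh
Total energy = 63.84 kWh
Cost = 63.84 × €0.23 = €14.68

€14.68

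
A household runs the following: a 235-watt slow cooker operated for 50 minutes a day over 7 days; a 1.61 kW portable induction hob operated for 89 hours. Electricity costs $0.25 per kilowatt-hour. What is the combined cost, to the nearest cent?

$36.17

slow cooker: Runtime = 50 min × 7 = 350 min = 5.833333… h
slow cooker: 0.235 kW × 5.833333… h = 1.370833… kWh
portable induction hob: 1.61 kW × 89 h = 143.29 kWh
Total energy = 144.660833… kWh
Cost = 144.660833… × $0.25 = $36.17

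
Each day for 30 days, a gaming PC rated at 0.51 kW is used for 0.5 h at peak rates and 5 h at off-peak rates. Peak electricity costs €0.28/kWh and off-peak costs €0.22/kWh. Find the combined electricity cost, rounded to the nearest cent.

Peak energy = 0.51 kW × 0.5 h × 30 = 7.65 kWh
Off-peak energy = 0.51 kW × 5 h × 30 = 76.5 kWh
Cost = 7.65 × €0.28 + 76.5 × €0.22 = €2.142 + €16.83 = €18.97

€18.97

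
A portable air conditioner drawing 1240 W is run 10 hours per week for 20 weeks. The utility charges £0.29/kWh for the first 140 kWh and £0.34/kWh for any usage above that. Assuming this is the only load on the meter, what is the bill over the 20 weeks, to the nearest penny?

Runtime = 10 h/week × 20 weeks = 200 h
Energy = 1.24 kW × 200 h = 248 kWh
Tier 1 (0–140 kWh): 140 × £0.29 = £40.6
Above 140 kWh: 108 × £0.34 = £36.72
Bill = £77.32

£77.32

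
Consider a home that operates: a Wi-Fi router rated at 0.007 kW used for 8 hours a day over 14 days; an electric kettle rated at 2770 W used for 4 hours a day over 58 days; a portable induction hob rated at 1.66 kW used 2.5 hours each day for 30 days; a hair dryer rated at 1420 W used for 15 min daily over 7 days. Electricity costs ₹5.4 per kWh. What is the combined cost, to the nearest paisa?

Wi-Fi router: Runtime = 8 h/day × 14 days = 112 h
Wi-Fi router: 0.007 kW × 112 h = 0.784 kWh
electric kettle: Runtime = 4 h/day × 58 days = 232 h
electric kettle: 2.77 kW × 232 h = 642.64 kWh
portable induction hob: Runtime = 2.5 h/day × 30 days = 75 h
portable induction hob: 1.66 kW × 75 h = 124.5 kWh
hair dryer: Runtime = 15 min × 7 = 105 min = 1.75 h
hair dryer: 1.42 kW × 1.75 h = 2.485 kWh
Total energy = 770.409 kWh
Cost = 770.409 × ₹5.4 = ₹4160.21

₹4160.21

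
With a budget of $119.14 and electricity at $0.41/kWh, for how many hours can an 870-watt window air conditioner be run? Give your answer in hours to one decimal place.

Energy available = $119.14 ÷ $0.41/kWh = 290.5854 kWh
Hours = 290.5854 kWh ÷ 0.87 kW = 334.0 h

334.0 h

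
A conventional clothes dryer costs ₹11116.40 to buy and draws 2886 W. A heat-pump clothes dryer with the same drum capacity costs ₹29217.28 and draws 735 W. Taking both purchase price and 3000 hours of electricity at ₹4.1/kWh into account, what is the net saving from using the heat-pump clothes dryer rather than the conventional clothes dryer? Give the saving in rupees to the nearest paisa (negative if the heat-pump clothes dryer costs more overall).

₹8356.42

conventional clothes dryer: ₹11116.40 + (2886/1000) kW × 3000 h × ₹4.1 = ₹11116.40 + ₹35497.8 = ₹46614.2
heat-pump clothes dryer: ₹29217.28 + (735/1000) kW × 3000 h × ₹4.1 = ₹29217.28 + ₹9040.5 = ₹38257.78
Saving = ₹46614.2 − ₹38257.78 = ₹8356.42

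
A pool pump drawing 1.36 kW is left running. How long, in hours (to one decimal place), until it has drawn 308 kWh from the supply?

226.5 h

Hours = 308 kWh ÷ 1.36 kW = 226.5 h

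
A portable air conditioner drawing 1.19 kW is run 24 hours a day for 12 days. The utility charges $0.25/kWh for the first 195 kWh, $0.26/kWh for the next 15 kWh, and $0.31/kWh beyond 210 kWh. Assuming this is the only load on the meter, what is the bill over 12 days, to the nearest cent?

Runtime = 24 h × 12 = 288 h
Energy = 1.19 kW × 288 h = 342.72 kWh
Tier 1 (0–195 kWh): 195 × $0.25 = $48.75
Tier 2 (195–210 kWh): 15 × $0.26 = $3.9
Above 210 kWh: 132.72 × $0.31 = $41.1432
Bill = $93.79

$93.79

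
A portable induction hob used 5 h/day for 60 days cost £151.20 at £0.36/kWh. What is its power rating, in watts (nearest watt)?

Energy = £151.20 ÷ £0.36/kWh = 420 kWh
Runtime = 5 h/day × 60 days = 300 h
Power = 420 kWh ÷ 300 h = 1.4 kW = 1400 W

1400 W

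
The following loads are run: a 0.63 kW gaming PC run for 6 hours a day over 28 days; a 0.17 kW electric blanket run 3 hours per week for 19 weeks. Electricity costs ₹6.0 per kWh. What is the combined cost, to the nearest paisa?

₹693.18

gaming PC: Runtime = 6 h/day × 28 days = 168 h
gaming PC: 0.63 kW × 168 h = 105.84 kWh
electric blanket: Runtime = 3 h/week × 19 weeks = 57 h
electric blanket: 0.17 kW × 57 h = 9.69 kWh
Total energy = 115.53 kWh
Cost = 115.53 × ₹6.0 = ₹693.18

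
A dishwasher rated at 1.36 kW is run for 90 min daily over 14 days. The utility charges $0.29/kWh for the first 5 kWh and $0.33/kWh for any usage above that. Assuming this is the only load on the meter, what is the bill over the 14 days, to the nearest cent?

Runtime = 90 min × 14 = 1260 min = 21 h
Energy = 1.36 kW × 21 h = 28.56 kWh
Tier 1 (0–5 kWh): 5 × $0.29 = $1.45
Above 5 kWh: 23.56 × $0.33 = $7.7748
Bill = $9.22

$9.22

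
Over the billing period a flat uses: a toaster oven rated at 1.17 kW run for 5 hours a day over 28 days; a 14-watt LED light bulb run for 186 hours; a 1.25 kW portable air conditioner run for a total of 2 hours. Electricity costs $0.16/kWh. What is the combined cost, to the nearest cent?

$27.02

toaster oven: Runtime = 5 h/day × 28 days = 140 h
toaster oven: 1.17 kW × 140 h = 163.8 kWh
LED light bulb: 0.014 kW × 186 h = 2.604 kWh
portable air conditioner: 1.25 kW × 2 h = 2.5 kWh
Total energy = 168.904 kWh
Cost = 168.904 × $0.16 = $27.02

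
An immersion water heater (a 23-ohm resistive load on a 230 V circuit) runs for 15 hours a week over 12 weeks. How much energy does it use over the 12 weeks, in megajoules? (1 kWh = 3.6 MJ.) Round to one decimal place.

Power = V²/R = 230²/23 = 2300 W = 2.3 kW
Runtime = 15 h/week × 12 weeks = 180 h
Energy = 2.3 kW × 180 h = 414 kWh
= 414 × 3.6 MJ = 1490.4 MJ

1490.4 MJ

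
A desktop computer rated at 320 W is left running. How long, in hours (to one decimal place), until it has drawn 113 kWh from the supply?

Hours = 113 kWh ÷ 0.32 kW = 353.1 h

353.1 h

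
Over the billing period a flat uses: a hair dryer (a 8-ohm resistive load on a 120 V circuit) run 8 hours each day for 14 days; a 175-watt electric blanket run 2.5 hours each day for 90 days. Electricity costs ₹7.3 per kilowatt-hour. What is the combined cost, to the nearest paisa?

₹1759.12

hair dryer: Power = V²/R = 120²/8 = 1800 W = 1.8 kW
hair dryer: Runtime = 8 h/day × 14 days = 112 h
hair dryer: 1.8 kW × 112 h = 201.6 kWh
electric blanket: Runtime = 2.5 h/day × 90 days = 225 h
electric blanket: 0.175 kW × 225 h = 39.375 kWh
Total energy = 240.975 kWh
Cost = 240.975 × ₹7.3 = ₹1759.12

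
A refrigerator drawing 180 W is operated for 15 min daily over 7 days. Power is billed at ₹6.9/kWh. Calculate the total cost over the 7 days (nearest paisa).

₹2.17

Runtime = 15 min × 7 = 105 min = 1.75 h
Energy = 0.18 kW × 1.75 h = 0.315 kWh
Cost = 0.315 kWh × ₹6.9/kWh = ₹2.17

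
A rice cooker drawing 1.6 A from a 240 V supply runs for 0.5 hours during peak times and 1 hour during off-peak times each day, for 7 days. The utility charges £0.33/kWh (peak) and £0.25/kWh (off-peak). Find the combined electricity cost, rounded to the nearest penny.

Power = 1.6 A × 240 V = 384 W = 0.384 kW
Peak energy = 0.384 kW × 0.5 h × 7 = 1.344 kWh
Off-peak energy = 0.384 kW × 1 h × 7 = 2.688 kWh
Cost = 1.344 × £0.33 + 2.688 × £0.25 = £0.44352 + £0.672 = £1.12

£1.12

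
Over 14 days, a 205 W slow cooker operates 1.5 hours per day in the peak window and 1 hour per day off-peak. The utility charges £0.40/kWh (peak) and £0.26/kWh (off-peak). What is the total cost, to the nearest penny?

Peak energy = 0.205 kW × 1.5 h × 14 = 4.305 kWh
Off-peak energy = 0.205 kW × 1 h × 14 = 2.87 kWh
Cost = 4.305 × £0.40 + 2.87 × £0.26 = £1.722 + £0.7462 = £2.47

£2.47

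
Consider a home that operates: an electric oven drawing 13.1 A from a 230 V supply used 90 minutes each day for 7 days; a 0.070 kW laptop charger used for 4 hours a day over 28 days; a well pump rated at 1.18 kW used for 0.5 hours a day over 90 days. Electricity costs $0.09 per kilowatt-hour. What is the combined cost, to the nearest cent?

electric oven: Power = 13.1 A × 230 V = 3013 W = 3.013 kW
electric oven: Runtime = 90 min × 7 = 630 min = 10.5 h
electric oven: 3.013 kW × 10.5 h = 31.6365 kWh
laptop charger: Runtime = 4 h/day × 28 days = 112 h
laptop charger: 0.07 kW × 112 h = 7.84 kWh
well pump: Runtime = 0.5 h/day × 90 days = 45 h
well pump: 1.18 kW × 45 h = 53.1 kWh
Total energy = 92.5765 kWh
Cost = 92.5765 × $0.09 = $8.33

$8.33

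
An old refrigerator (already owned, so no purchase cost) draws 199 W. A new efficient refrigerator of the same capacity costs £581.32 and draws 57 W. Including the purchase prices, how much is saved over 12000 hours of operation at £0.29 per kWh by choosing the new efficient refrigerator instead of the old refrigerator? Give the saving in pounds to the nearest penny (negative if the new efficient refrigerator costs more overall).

old refrigerator: £0.00 + (199/1000) kW × 12000 h × £0.29 = £0.00 + £692.52 = £692.52
new efficient refrigerator: £581.32 + (57/1000) kW × 12000 h × £0.29 = £581.32 + £198.36 = £779.68
Saving = £692.52 − £779.68 = −£87.16

-£87.16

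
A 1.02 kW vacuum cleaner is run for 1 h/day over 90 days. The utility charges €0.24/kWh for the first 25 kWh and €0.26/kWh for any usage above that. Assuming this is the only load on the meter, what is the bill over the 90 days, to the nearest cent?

€23.37

Runtime = 1 h/day × 90 days = 90 h
Energy = 1.02 kW × 90 h = 91.8 kWh
Tier 1 (0–25 kWh): 25 × €0.24 = €6
Above 25 kWh: 66.8 × €0.26 = €17.368
Bill = €23.37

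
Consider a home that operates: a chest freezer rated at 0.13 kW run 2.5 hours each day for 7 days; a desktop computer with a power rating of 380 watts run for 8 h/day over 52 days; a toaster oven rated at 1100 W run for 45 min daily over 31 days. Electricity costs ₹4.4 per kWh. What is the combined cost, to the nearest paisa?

chest freezer: Runtime = 2.5 h/day × 7 days = 17.5 h
chest freezer: 0.13 kW × 17.5 h = 2.275 kWh
desktop computer: Runtime = 8 h/day × 52 days = 416 h
desktop computer: 0.38 kW × 416 h = 158.08 kWh
toaster oven: Runtime = 45 min × 31 = 1395 min = 23.25 h
toaster oven: 1.1 kW × 23.25 h = 25.575 kWh
Total energy = 185.93 kWh
Cost = 185.93 × ₹4.4 = ₹818.09

₹818.09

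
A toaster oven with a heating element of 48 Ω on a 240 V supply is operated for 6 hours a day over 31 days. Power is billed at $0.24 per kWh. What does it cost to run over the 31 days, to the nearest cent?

Power = V²/R = 240²/48 = 1200 W = 1.2 kW
Runtime = 6 h/day × 31 days = 186 h
Energy = 1.2 kW × 186 h = 223.2 kWh
Cost = 223.2 kWh × $0.24/kWh = $53.57

$53.57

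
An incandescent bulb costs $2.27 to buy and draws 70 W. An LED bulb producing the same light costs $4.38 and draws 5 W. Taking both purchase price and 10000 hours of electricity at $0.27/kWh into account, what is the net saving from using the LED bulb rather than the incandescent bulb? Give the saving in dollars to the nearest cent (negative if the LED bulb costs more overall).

$173.39

incandescent bulb: $2.27 + (70/1000) kW × 10000 h × $0.27 = $2.27 + $189 = $191.27
LED bulb: $4.38 + (5/1000) kW × 10000 h × $0.27 = $4.38 + $13.5 = $17.88
Saving = $191.27 − $17.88 = $173.39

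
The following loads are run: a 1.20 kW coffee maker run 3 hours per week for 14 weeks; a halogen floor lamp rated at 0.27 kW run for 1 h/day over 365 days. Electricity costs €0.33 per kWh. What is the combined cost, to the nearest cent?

€49.15

coffee maker: Runtime = 3 h/week × 14 weeks = 42 h
coffee maker: 1.2 kW × 42 h = 50.4 kWh
halogen floor lamp: Runtime = 1 h/day × 365 days = 365 h
halogen floor lamp: 0.27 kW × 365 h = 98.55 kWh
Total energy = 148.95 kWh
Cost = 148.95 × €0.33 = €49.15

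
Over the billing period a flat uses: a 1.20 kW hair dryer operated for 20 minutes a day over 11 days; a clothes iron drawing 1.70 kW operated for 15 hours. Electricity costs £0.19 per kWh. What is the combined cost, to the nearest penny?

£5.68

hair dryer: Runtime = 20 min × 11 = 220 min = 3.666666… h
hair dryer: 1.2 kW × 3.666666… h = 4.4 kWh
clothes iron: 1.7 kW × 15 h = 25.5 kWh
Total energy = 29.9 kWh
Cost = 29.9 × £0.19 = £5.68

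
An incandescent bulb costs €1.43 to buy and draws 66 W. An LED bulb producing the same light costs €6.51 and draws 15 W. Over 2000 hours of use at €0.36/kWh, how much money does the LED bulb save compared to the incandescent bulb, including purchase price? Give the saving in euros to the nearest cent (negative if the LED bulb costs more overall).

incandescent bulb: €1.43 + (66/1000) kW × 2000 h × €0.36 = €1.43 + €47.52 = €48.95
LED bulb: €6.51 + (15/1000) kW × 2000 h × €0.36 = €6.51 + €10.8 = €17.31
Saving = €48.95 − €17.31 = €31.64

€31.64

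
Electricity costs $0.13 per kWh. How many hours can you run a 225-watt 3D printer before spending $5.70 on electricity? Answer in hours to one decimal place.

Energy available = $5.70 ÷ $0.13/kWh = 43.8462 kWh
Hours = 43.8462 kWh ÷ 0.225 kW = 194.9 h

194.9 h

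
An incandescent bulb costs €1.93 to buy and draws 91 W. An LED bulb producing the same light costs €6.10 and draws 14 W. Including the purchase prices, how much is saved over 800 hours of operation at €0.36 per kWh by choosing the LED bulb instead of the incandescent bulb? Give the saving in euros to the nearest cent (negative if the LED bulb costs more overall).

incandescent bulb: €1.93 + (91/1000) kW × 800 h × €0.36 = €1.93 + €26.208 = €28.138
LED bulb: €6.10 + (14/1000) kW × 800 h × €0.36 = €6.10 + €4.032 = €10.132
Saving = €28.138 − €10.132 = €18.006 → €18.01

€18.01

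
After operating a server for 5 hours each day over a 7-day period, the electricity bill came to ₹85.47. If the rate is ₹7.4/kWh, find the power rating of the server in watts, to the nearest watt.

Energy = ₹85.47 ÷ ₹7.4/kWh = 11.55 kWh
Runtime = 5 h/day × 7 days = 35 h
Power = 11.55 kWh ÷ 35 h = 0.33 kW = 330 W

330 W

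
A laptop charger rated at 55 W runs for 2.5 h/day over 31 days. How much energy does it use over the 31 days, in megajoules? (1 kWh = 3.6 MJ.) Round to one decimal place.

Runtime = 2.5 h/day × 31 days = 77.5 h
Energy = 0.055 kW × 77.5 h = 4.2625 kWh
= 4.2625 × 3.6 MJ = 15.3 MJ

15.3 MJ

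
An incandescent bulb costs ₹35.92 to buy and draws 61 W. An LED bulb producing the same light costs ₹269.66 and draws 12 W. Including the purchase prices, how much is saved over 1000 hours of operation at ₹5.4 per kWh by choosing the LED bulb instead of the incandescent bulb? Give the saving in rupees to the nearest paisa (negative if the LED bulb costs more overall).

incandescent bulb: ₹35.92 + (61/1000) kW × 1000 h × ₹5.4 = ₹35.92 + ₹329.4 = ₹365.32
LED bulb: ₹269.66 + (12/1000) kW × 1000 h × ₹5.4 = ₹269.66 + ₹64.8 = ₹334.46
Saving = ₹365.32 − ₹334.46 = ₹30.86

₹30.86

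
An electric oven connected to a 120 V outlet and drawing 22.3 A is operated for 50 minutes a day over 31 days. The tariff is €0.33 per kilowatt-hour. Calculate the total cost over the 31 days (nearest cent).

Power = 22.3 A × 120 V = 2676 W = 2.676 kW
Runtime = 50 min × 31 = 1550 min = 25.833333… h
Energy = 2.676 kW × 25.833333… h = 69.13 kWh
Cost = 69.13 kWh × €0.33/kWh = €22.81

€22.81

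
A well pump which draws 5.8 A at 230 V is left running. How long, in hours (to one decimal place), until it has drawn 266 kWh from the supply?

Power = 5.8 A × 230 V = 1334 W = 1.334 kW
Hours = 266 kWh ÷ 1.334 kW = 199.4 h

199.4 h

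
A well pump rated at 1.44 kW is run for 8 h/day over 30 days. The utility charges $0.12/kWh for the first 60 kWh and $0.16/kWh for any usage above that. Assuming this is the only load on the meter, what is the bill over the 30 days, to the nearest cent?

$52.90

Runtime = 8 h/day × 30 days = 240 h
Energy = 1.44 kW × 240 h = 345.6 kWh
Tier 1 (0–60 kWh): 60 × $0.12 = $7.2
Above 60 kWh: 285.6 × $0.16 = $45.696
Bill = $52.90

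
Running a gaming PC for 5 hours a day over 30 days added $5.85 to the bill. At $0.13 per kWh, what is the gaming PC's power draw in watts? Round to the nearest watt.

300 W

Energy = $5.85 ÷ $0.13/kWh = 45 kWh
Runtime = 5 h/day × 30 days = 150 h
Power = 45 kWh ÷ 150 h = 0.3 kW = 300 W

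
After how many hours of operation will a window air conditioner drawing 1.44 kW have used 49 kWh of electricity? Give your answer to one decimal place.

34.0 h

Hours = 49 kWh ÷ 1.44 kW = 34.0 h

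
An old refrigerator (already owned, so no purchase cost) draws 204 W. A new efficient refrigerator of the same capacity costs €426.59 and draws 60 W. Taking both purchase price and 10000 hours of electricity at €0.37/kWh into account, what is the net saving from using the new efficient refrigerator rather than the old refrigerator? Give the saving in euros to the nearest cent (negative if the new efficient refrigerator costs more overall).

€106.21

old refrigerator: €0.00 + (204/1000) kW × 10000 h × €0.37 = €0.00 + €754.8 = €754.8
new efficient refrigerator: €426.59 + (60/1000) kW × 10000 h × €0.37 = €426.59 + €222 = €648.59
Saving = €754.8 − €648.59 = €106.21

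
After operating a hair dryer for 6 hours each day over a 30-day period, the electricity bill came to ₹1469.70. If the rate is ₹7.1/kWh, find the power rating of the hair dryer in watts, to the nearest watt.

Energy = ₹1469.70 ÷ ₹7.1/kWh = 207 kWh
Runtime = 6 h/day × 30 days = 180 h
Power = 207 kWh ÷ 180 h = 1.15 kW = 1150 W

1150 W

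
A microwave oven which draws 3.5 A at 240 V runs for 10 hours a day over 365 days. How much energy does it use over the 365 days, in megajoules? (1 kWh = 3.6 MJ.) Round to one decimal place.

11037.6 MJ

Power = 3.5 A × 240 V = 840 W = 0.84 kW
Runtime = 10 h/day × 365 days = 3650 h
Energy = 0.84 kW × 3650 h = 3066 kWh
= 3066 × 3.6 MJ = 11037.6 MJ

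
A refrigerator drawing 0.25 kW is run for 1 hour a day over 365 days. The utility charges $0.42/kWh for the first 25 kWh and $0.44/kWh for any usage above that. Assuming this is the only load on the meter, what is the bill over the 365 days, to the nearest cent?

$39.65

Runtime = 1 h/day × 365 days = 365 h
Energy = 0.25 kW × 365 h = 91.25 kWh
Tier 1 (0–25 kWh): 25 × $0.42 = $10.5
Above 25 kWh: 66.25 × $0.44 = $29.15
Bill = $39.65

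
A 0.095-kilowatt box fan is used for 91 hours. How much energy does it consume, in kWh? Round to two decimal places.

Energy = 0.095 kW × 91 h = 8.645 kWh ≈ 8.65 kWh

8.65 kWh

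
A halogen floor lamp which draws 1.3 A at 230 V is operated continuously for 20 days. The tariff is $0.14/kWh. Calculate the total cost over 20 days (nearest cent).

Power = 1.3 A × 230 V = 299 W = 0.299 kW
Runtime = 24 h × 20 = 480 h
Energy = 0.299 kW × 480 h = 143.52 kWh
Cost = 143.52 kWh × $0.14/kWh = $20.09

$20.09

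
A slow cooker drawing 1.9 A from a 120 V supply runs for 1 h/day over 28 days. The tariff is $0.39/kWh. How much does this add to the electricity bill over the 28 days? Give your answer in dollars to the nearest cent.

Power = 1.9 A × 120 V = 228 W = 0.228 kW
Runtime = 1 h/day × 28 days = 28 h
Energy = 0.228 kW × 28 h = 6.384 kWh
Cost = 6.384 kWh × $0.39/kWh = $2.49

$2.49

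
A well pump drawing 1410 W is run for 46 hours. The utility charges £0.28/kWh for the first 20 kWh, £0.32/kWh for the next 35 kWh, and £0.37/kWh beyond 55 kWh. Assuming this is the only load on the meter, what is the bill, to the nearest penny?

£20.45

Energy = 1.41 kW × 46 h = 64.86 kWh
Tier 1 (0–20 kWh): 20 × £0.28 = £5.6
Tier 2 (20–55 kWh): 35 × £0.32 = £11.2
Above 55 kWh: 9.86 × £0.37 = £3.6482
Bill = £20.45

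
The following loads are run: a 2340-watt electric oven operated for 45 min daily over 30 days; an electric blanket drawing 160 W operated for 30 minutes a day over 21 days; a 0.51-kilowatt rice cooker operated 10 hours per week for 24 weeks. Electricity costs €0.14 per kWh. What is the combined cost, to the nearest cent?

electric oven: Runtime = 45 min × 30 = 1350 min = 22.5 h
electric oven: 2.34 kW × 22.5 h = 52.65 kWh
electric blanket: Runtime = 30 min × 21 = 630 min = 10.5 h
electric blanket: 0.16 kW × 10.5 h = 1.68 kWh
rice cooker: Runtime = 10 h/week × 24 weeks = 240 h
rice cooker: 0.51 kW × 240 h = 122.4 kWh
Total energy = 176.73 kWh
Cost = 176.73 × €0.14 = €24.74

€24.74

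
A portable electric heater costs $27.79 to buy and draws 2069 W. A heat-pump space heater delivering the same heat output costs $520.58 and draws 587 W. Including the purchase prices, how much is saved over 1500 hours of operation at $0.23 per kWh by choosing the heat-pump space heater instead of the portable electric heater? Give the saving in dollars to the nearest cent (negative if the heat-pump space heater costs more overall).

portable electric heater: $27.79 + (2069/1000) kW × 1500 h × $0.23 = $27.79 + $713.805 = $741.595
heat-pump space heater: $520.58 + (587/1000) kW × 1500 h × $0.23 = $520.58 + $202.515 = $723.095
Saving = $741.595 − $723.095 = $18.5

$18.50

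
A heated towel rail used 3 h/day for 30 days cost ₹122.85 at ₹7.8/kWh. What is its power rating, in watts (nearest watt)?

Energy = ₹122.85 ÷ ₹7.8/kWh = 15.75 kWh
Runtime = 3 h/day × 30 days = 90 h
Power = 15.75 kWh ÷ 90 h = 0.175 kW = 175 W

175 W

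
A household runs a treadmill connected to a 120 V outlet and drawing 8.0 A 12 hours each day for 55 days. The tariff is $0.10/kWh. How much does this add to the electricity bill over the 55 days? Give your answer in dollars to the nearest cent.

Power = 8.0 A × 120 V = 960 W = 0.96 kW
Runtime = 12 h/day × 55 days = 660 h
Energy = 0.96 kW × 660 h = 633.6 kWh
Cost = 633.6 kWh × $0.10/kWh = $63.36

$63.36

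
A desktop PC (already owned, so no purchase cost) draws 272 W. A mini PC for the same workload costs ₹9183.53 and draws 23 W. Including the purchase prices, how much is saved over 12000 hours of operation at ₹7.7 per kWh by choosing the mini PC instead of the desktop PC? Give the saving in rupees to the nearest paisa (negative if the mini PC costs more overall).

desktop PC: ₹0.00 + (272/1000) kW × 12000 h × ₹7.7 = ₹0.00 + ₹25132.8 = ₹25132.8
mini PC: ₹9183.53 + (23/1000) kW × 12000 h × ₹7.7 = ₹9183.53 + ₹2125.2 = ₹11308.73
Saving = ₹25132.8 − ₹11308.73 = ₹13824.07

₹13824.07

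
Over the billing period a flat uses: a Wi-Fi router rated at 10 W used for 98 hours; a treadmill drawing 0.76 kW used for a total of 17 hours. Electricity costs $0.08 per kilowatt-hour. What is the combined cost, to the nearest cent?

$1.11

Wi-Fi router: 0.01 kW × 98 h = 0.98 kWh
treadmill: 0.76 kW × 17 h = 12.92 kWh
Total energy = 13.9 kWh
Cost = 13.9 × $0.08 = $1.11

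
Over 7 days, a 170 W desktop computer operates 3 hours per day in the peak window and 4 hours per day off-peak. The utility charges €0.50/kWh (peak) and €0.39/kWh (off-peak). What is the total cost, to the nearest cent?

Peak energy = 0.17 kW × 3 h × 7 = 3.57 kWh
Off-peak energy = 0.17 kW × 4 h × 7 = 4.76 kWh
Cost = 3.57 × €0.50 + 4.76 × €0.39 = €1.785 + €1.8564 = €3.64

€3.64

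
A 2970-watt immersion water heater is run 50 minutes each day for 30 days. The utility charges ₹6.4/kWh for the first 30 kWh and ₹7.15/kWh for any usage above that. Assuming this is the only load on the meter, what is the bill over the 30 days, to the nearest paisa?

Runtime = 50 min × 30 = 1500 min = 25 h
Energy = 2.97 kW × 25 h = 74.25 kWh
Tier 1 (0–30 kWh): 30 × ₹6.4 = ₹192
Above 30 kWh: 44.25 × ₹7.15 = ₹316.3875
Bill = ₹508.39

₹508.39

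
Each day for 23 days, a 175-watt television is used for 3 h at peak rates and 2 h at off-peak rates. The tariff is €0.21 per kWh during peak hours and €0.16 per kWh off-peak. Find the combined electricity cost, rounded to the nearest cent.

Peak energy = 0.175 kW × 3 h × 23 = 12.075 kWh
Off-peak energy = 0.175 kW × 2 h × 23 = 8.05 kWh
Cost = 12.075 × €0.21 + 8.05 × €0.16 = €2.53575 + €1.288 = €3.82

€3.82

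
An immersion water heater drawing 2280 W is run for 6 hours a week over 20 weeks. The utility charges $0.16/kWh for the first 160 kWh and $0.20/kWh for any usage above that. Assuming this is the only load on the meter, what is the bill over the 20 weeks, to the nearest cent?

Runtime = 6 h/week × 20 weeks = 120 h
Energy = 2.28 kW × 120 h = 273.6 kWh
Tier 1 (0–160 kWh): 160 × $0.16 = $25.6
Above 160 kWh: 113.6 × $0.20 = $22.72
Bill = $48.32

$48.32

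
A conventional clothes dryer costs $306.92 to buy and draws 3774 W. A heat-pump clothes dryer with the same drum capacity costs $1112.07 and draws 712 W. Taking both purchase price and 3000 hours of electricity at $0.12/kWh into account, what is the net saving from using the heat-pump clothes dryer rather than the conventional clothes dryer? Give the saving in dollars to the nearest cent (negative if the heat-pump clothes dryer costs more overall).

$297.17

conventional clothes dryer: $306.92 + (3774/1000) kW × 3000 h × $0.12 = $306.92 + $1358.64 = $1665.56
heat-pump clothes dryer: $1112.07 + (712/1000) kW × 3000 h × $0.12 = $1112.07 + $256.32 = $1368.39
Saving = $1665.56 − $1368.39 = $297.17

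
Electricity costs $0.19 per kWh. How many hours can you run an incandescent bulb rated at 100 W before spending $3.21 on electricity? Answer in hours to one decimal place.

Energy available = $3.21 ÷ $0.19/kWh = 16.8947 kWh
Hours = 16.8947 kWh ÷ 0.1 kW = 168.9 h

168.9 h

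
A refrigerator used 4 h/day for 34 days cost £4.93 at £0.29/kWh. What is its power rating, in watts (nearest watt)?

125 W

Energy = £4.93 ÷ £0.29/kWh = 17 kWh
Runtime = 4 h/day × 34 days = 136 h
Power = 17 kWh ÷ 136 h = 0.125 kW = 125 W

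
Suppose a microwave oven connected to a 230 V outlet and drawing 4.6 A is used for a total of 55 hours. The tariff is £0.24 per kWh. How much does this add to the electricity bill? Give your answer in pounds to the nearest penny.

Power = 4.6 A × 230 V = 1058 W = 1.058 kW
Energy = 1.058 kW × 55 h = 58.19 kWh
Cost = 58.19 kWh × £0.24/kWh = £13.97

£13.97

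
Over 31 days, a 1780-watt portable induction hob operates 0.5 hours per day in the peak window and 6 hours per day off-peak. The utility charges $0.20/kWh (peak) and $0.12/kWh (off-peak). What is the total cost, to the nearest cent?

Peak energy = 1.78 kW × 0.5 h × 31 = 27.59 kWh
Off-peak energy = 1.78 kW × 6 h × 31 = 331.08 kWh
Cost = 27.59 × $0.20 + 331.08 × $0.12 = $5.518 + $39.7296 = $45.25

$45.25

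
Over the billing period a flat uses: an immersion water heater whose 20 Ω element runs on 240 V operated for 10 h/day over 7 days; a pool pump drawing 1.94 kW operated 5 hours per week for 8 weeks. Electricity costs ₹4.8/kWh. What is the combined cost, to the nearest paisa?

₹1340.16

immersion water heater: Power = V²/R = 240²/20 = 2880 W = 2.88 kW
immersion water heater: Runtime = 10 h/day × 7 days = 70 h
immersion water heater: 2.88 kW × 70 h = 201.6 kWh
pool pump: Runtime = 5 h/week × 8 weeks = 40 h
pool pump: 1.94 kW × 40 h = 77.6 kWh
Total energy = 279.2 kWh
Cost = 279.2 × ₹4.8 = ₹1340.16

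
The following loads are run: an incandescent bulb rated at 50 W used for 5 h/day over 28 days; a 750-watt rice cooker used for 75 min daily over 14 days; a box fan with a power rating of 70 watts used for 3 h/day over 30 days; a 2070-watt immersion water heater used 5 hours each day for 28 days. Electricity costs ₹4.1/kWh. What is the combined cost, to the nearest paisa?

₹1296.52

incandescent bulb: Runtime = 5 h/day × 28 days = 140 h
incandescent bulb: 0.05 kW × 140 h = 7 kWh
rice cooker: Runtime = 75 min × 14 = 1050 min = 17.5 h
rice cooker: 0.75 kW × 17.5 h = 13.125 kWh
box fan: Runtime = 3 h/day × 30 days = 90 h
box fan: 0.07 kW × 90 h = 6.3 kWh
immersion water heater: Runtime = 5 h/day × 28 days = 140 h
immersion water heater: 2.07 kW × 140 h = 289.8 kWh
Total energy = 316.225 kWh
Cost = 316.225 × ₹4.1 = ₹1296.52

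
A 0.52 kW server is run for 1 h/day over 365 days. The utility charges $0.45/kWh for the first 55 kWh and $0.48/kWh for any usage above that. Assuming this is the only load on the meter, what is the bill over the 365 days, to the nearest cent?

Runtime = 1 h/day × 365 days = 365 h
Energy = 0.52 kW × 365 h = 189.8 kWh
Tier 1 (0–55 kWh): 55 × $0.45 = $24.75
Above 55 kWh: 134.8 × $0.48 = $64.704
Bill = $89.45

$89.45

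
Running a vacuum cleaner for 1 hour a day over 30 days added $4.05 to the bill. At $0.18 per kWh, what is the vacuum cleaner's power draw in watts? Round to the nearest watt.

750 W

Energy = $4.05 ÷ $0.18/kWh = 22.5 kWh
Runtime = 1 h/day × 30 days = 30 h
Power = 22.5 kWh ÷ 30 h = 0.75 kW = 750 W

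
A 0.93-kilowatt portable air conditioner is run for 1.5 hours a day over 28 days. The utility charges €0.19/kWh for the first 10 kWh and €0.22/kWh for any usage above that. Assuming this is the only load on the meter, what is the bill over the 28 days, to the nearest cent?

Runtime = 1.5 h/day × 28 days = 42 h
Energy = 0.93 kW × 42 h = 39.06 kWh
Tier 1 (0–10 kWh): 10 × €0.19 = €1.9
Above 10 kWh: 29.06 × €0.22 = €6.3932
Bill = €8.29

€8.29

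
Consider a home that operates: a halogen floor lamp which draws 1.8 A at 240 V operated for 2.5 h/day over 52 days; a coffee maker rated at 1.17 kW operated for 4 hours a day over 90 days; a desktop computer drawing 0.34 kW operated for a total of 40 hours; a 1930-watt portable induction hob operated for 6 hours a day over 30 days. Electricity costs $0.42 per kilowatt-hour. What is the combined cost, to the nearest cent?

halogen floor lamp: Power = 1.8 A × 240 V = 432 W = 0.432 kW
halogen floor lamp: Runtime = 2.5 h/day × 52 days = 130 h
halogen floor lamp: 0.432 kW × 130 h = 56.16 kWh
coffee maker: Runtime = 4 h/day × 90 days = 360 h
coffee maker: 1.17 kW × 360 h = 421.2 kWh
desktop computer: 0.34 kW × 40 h = 13.6 kWh
portable induction hob: Runtime = 6 h/day × 30 days = 180 h
portable induction hob: 1.93 kW × 180 h = 347.4 kWh
Total energy = 838.36 kWh
Cost = 838.36 × $0.42 = $352.11

$352.11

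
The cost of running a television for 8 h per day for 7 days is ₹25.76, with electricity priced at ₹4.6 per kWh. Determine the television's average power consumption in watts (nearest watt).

Energy = ₹25.76 ÷ ₹4.6/kWh = 5.6 kWh
Runtime = 8 h/day × 7 days = 56 h
Power = 5.6 kWh ÷ 56 h = 0.1 kW = 100 W

100 W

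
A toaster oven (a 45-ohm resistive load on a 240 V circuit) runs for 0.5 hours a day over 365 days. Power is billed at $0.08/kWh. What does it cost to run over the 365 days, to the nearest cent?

Power = V²/R = 240²/45 = 1280 W = 1.28 kW
Runtime = 0.5 h/day × 365 days = 182.5 h
Energy = 1.28 kW × 182.5 h = 233.6 kWh
Cost = 233.6 kWh × $0.08/kWh = $18.69

$18.69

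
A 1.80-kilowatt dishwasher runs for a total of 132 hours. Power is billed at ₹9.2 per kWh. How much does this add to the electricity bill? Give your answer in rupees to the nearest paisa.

Energy = 1.8 kW × 132 h = 237.6 kWh
Cost = 237.6 kWh × ₹9.2/kWh = ₹2185.92

₹2185.92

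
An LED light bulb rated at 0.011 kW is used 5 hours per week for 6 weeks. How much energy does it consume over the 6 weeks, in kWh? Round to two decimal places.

Runtime = 5 h/week × 6 weeks = 30 h
Energy = 0.011 kW × 30 h = 0.33 kWh

0.33 kWh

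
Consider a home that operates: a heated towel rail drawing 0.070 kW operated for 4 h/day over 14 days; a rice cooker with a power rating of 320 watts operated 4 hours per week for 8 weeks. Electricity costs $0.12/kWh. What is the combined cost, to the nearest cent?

$1.70

heated towel rail: Runtime = 4 h/day × 14 days = 56 h
heated towel rail: 0.07 kW × 56 h = 3.92 kWh
rice cooker: Runtime = 4 h/week × 8 weeks = 32 h
rice cooker: 0.32 kW × 32 h = 10.24 kWh
Total energy = 14.16 kWh
Cost = 14.16 × $0.12 = $1.70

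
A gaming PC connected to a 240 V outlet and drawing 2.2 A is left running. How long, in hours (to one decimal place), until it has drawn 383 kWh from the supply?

725.4 h

Power = 2.2 A × 240 V = 528 W = 0.528 kW
Hours = 383 kWh ÷ 0.528 kW = 725.4 h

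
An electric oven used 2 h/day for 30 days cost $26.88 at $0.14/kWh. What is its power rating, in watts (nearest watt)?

3200 W

Energy = $26.88 ÷ $0.14/kWh = 192 kWh
Runtime = 2 h/day × 30 days = 60 h
Power = 192 kWh ÷ 60 h = 3.2 kW = 3200 W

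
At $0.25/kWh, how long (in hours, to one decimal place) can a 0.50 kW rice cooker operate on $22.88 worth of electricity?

Energy available = $22.88 ÷ $0.25/kWh = 91.52 kWh
Hours = 91.52 kWh ÷ 0.5 kW = 183.0 h

183.0 h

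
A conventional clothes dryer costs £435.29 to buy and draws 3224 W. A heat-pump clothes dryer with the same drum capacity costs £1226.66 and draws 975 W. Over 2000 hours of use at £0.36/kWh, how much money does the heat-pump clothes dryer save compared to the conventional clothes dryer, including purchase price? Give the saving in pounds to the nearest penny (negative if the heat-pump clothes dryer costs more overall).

conventional clothes dryer: £435.29 + (3224/1000) kW × 2000 h × £0.36 = £435.29 + £2321.28 = £2756.57
heat-pump clothes dryer: £1226.66 + (975/1000) kW × 2000 h × £0.36 = £1226.66 + £702 = £1928.66
Saving = £2756.57 − £1928.66 = £827.91

£827.91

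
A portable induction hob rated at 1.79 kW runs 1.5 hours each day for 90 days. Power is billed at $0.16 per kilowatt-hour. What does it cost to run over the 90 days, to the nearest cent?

$38.66

Runtime = 1.5 h/day × 90 days = 135 h
Energy = 1.79 kW × 135 h = 241.65 kWh
Cost = 241.65 kWh × $0.16/kWh = $38.66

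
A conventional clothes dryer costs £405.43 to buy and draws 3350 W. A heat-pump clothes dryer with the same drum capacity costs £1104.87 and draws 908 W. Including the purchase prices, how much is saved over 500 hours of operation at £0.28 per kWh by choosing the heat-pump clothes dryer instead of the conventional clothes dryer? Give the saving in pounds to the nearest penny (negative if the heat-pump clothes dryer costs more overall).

-£357.56

conventional clothes dryer: £405.43 + (3350/1000) kW × 500 h × £0.28 = £405.43 + £469 = £874.43
heat-pump clothes dryer: £1104.87 + (908/1000) kW × 500 h × £0.28 = £1104.87 + £127.12 = £1231.99
Saving = £874.43 − £1231.99 = −£357.56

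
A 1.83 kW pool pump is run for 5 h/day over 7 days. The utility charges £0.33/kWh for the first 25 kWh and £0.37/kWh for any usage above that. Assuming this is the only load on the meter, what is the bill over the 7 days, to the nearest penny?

Runtime = 5 h/day × 7 days = 35 h
Energy = 1.83 kW × 35 h = 64.05 kWh
Tier 1 (0–25 kWh): 25 × £0.33 = £8.25
Above 25 kWh: 39.05 × £0.37 = £14.4485
Bill = £22.70

£22.70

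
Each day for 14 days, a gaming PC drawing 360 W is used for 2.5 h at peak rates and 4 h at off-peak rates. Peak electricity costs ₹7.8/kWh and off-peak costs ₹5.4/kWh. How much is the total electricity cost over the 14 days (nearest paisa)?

Peak energy = 0.36 kW × 2.5 h × 14 = 12.6 kWh
Off-peak energy = 0.36 kW × 4 h × 14 = 20.16 kWh
Cost = 12.6 × ₹7.8 + 20.16 × ₹5.4 = ₹98.28 + ₹108.864 = ₹207.14

₹207.14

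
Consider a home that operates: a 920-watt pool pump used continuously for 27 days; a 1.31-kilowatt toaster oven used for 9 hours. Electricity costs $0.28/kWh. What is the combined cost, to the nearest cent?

pool pump: Runtime = 24 h × 27 = 648 h
pool pump: 0.92 kW × 648 h = 596.16 kWh
toaster oven: 1.31 kW × 9 h = 11.79 kWh
Total energy = 607.95 kWh
Cost = 607.95 × $0.28 = $170.23

$170.23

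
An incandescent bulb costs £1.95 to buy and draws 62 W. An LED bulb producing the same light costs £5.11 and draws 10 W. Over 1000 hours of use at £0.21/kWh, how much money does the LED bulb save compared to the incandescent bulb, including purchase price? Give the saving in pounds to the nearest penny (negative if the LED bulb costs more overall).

incandescent bulb: £1.95 + (62/1000) kW × 1000 h × £0.21 = £1.95 + £13.02 = £14.97
LED bulb: £5.11 + (10/1000) kW × 1000 h × £0.21 = £5.11 + £2.1 = £7.21
Saving = £14.97 − £7.21 = £7.76

£7.76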